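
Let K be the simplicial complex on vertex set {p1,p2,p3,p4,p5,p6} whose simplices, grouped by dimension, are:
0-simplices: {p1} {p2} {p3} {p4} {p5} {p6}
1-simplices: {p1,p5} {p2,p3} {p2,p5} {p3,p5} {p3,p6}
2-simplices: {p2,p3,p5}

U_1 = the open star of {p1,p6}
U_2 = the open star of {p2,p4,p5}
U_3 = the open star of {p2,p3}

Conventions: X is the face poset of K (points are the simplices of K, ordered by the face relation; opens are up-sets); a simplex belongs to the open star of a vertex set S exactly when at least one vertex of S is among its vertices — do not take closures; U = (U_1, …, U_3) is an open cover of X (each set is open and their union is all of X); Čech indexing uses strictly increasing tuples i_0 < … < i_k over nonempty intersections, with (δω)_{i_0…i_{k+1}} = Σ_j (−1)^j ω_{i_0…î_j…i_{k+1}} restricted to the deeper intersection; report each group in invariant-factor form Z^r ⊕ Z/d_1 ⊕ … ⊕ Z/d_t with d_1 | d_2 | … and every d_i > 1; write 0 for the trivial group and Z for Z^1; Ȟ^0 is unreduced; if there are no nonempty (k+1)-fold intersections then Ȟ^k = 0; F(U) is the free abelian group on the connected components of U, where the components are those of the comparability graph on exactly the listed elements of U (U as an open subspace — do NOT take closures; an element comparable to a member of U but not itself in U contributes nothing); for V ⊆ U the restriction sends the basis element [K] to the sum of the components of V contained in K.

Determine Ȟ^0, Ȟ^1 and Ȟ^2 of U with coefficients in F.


nonempty overlaps:
  U1={{p1},{p6},{p1,p5},{p3,p6}} U2={{p2},{p4},{p5},{p1,p5},{p2,p3},{p2,p5},{p3,p5},{p2,p3,p5}} U3={{p2},{p3},{p2,p3},{p2,p5},{p3,p5},{p3,p6},{p2,p3,p5}}
  U12={{p1,p5}} U13={{p3,p6}} U23={{p2},{p2,p3},{p2,p5},{p3,p5},{p2,p3,p5}}
components per intersection:
  U1: {{p1},{p1,p5}} {{p6},{p3,p6}}
  U2: {{p2},{p5},{p1,p5},{p2,p3},{p2,p5},{p3,p5},{p2,p3,p5}} {{p4}}
  U3: {{p2},{p3},{p2,p3},{p2,p5},{p3,p5},{p3,p6},{p2,p3,p5}}
  U12: {{p1,p5}}
  U13: {{p3,p6}}
  U23: {{p2},{p2,p3},{p2,p5},{p3,p5},{p2,p3,p5}}
C dims 5,3; δ0: rk 3, SNF 1^3
degree 0: 5−3−0 = 2 → Ȟ^0 ≅ Z^2
degree 1: 3−0−3 = 0 → Ȟ^1 ≅ 0
degree 2: 0−0−0 = 0 → Ȟ^2 ≅ 0

Ȟ^0(U;F) ≅ Z^2, Ȟ^1(U;F) ≅ 0, Ȟ^2(U;F) ≅ 0


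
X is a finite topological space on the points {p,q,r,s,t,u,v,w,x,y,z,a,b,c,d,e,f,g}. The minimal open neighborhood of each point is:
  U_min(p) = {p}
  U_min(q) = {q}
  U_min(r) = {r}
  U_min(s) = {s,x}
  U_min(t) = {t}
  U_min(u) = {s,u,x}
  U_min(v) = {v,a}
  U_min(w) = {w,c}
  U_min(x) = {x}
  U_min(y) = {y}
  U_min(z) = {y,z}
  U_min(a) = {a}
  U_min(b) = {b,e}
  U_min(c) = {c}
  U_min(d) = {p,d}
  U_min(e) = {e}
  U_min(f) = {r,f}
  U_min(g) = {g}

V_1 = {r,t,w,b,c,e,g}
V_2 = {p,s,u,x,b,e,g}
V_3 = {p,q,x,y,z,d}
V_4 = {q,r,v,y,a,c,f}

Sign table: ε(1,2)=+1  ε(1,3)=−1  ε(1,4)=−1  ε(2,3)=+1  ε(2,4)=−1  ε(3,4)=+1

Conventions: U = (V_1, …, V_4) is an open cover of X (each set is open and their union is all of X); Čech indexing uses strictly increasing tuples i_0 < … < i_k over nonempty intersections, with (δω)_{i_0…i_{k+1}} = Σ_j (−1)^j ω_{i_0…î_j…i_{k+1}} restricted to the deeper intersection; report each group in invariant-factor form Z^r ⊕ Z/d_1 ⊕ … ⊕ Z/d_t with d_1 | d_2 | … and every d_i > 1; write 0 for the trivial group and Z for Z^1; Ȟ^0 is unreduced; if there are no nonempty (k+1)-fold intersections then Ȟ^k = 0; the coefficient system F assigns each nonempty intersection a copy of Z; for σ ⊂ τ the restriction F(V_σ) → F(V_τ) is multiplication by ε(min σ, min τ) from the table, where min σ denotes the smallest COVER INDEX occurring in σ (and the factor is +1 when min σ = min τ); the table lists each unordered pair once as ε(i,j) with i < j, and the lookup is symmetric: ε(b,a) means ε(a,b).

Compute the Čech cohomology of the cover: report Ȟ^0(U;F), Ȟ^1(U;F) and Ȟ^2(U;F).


Ȟ^0(U;F) ≅ 0,  Ȟ^1(U;F) ≅ Z/2,  Ȟ^2(U;F) ≅ 0

cover nerve:
  V12={b,e,g} V14={r,c} V23={p,x} V34={q,y}
C dims 4,4; δ0: rk 4, SNF 1^3·2
Ȟ^0: (4−4)−0=0 ⇒ 0
Ȟ^1: (4−0)−4=0 plus torsion [2] ⇒ Z/2
Ȟ^2: (0−0)−0=0 ⇒ 0


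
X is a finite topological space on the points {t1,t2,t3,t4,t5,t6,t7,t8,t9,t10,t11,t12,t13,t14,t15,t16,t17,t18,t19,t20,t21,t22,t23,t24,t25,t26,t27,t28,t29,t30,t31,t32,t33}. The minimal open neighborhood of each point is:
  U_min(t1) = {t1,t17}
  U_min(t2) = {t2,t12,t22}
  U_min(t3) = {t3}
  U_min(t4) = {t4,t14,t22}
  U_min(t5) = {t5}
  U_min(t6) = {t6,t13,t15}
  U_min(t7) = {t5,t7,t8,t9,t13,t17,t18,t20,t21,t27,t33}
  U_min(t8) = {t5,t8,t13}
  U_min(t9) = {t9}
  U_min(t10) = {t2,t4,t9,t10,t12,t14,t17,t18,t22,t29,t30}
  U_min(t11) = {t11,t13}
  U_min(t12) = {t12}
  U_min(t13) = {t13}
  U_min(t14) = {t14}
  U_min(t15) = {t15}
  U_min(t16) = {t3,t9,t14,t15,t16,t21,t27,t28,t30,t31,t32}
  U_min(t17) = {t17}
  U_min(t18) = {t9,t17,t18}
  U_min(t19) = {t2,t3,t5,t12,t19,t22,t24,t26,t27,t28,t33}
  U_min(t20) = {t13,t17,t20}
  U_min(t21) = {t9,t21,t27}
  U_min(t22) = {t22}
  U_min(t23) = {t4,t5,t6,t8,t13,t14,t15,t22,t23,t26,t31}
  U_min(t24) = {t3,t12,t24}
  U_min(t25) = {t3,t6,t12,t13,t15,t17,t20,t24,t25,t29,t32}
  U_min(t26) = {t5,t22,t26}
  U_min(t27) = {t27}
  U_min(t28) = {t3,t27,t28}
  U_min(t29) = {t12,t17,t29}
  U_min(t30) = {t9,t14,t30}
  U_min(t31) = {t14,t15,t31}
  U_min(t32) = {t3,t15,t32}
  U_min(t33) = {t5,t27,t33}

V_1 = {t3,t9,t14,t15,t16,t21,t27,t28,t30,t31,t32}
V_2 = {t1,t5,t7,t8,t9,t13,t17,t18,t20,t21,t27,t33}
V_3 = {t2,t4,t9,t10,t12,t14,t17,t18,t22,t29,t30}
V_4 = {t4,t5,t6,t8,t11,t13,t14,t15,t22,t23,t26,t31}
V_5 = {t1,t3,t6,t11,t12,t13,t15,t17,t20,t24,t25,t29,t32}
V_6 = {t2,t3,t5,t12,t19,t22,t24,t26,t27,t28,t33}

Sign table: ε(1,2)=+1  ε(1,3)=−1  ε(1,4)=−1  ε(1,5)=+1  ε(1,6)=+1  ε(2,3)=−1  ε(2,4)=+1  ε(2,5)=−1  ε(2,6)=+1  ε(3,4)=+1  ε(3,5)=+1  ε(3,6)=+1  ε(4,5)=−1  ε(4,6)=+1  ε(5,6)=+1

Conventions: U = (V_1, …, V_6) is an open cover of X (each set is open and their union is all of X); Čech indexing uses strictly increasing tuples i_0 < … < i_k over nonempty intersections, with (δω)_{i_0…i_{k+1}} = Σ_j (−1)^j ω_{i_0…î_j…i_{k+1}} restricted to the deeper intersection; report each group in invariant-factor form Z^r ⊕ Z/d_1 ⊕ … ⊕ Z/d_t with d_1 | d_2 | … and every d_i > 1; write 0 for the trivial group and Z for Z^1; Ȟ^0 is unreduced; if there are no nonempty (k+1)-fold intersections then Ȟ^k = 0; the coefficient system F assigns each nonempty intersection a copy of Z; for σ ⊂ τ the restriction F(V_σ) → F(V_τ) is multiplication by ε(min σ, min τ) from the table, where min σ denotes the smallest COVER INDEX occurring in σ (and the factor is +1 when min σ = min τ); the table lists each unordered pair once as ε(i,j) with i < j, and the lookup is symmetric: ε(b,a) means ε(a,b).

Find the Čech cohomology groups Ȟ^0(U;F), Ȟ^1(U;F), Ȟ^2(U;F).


nerve of the cover:
  V12={t9,t21,t27} V13={t9,t14,t30} V14={t14,t15,t31} V15={t3,t15,t32} V16={t3,t27,t28} V23={t9,t17,t18} V24={t5,t8,t13} V25={t1,t13,t17,t20} V26={t5,t27,t33} V34={t4,t14,t22} V35={t12,t17,t29} V36={t2,t12,t22} V45={t6,t11,t13,t15} V46={t5,t22,t26} V56={t3,t12,t24}
  V123={t9} V126={t27} V134={t14} V145={t15} V156={t3} V235={t17} V245={t13} V246={t5} V346={t22} V356={t12}
C dims 6,15,10; δ0: rk 6, SNF 1^5·2; δ1: rk 9, SNF 1^9
Ȟ^0 = (6 − 6) − 0 = 0, so Ȟ^0 ≅ 0
Ȟ^1 = (15 − 9) − 6 = 0 plus torsion [2], so Ȟ^1 ≅ Z/2
Ȟ^2 = (10 − 0) − 9 = 1, so Ȟ^2 ≅ Z

Ȟ^0(U;F) ≅ 0, Ȟ^1(U;F) ≅ Z/2, Ȟ^2(U;F) ≅ Z


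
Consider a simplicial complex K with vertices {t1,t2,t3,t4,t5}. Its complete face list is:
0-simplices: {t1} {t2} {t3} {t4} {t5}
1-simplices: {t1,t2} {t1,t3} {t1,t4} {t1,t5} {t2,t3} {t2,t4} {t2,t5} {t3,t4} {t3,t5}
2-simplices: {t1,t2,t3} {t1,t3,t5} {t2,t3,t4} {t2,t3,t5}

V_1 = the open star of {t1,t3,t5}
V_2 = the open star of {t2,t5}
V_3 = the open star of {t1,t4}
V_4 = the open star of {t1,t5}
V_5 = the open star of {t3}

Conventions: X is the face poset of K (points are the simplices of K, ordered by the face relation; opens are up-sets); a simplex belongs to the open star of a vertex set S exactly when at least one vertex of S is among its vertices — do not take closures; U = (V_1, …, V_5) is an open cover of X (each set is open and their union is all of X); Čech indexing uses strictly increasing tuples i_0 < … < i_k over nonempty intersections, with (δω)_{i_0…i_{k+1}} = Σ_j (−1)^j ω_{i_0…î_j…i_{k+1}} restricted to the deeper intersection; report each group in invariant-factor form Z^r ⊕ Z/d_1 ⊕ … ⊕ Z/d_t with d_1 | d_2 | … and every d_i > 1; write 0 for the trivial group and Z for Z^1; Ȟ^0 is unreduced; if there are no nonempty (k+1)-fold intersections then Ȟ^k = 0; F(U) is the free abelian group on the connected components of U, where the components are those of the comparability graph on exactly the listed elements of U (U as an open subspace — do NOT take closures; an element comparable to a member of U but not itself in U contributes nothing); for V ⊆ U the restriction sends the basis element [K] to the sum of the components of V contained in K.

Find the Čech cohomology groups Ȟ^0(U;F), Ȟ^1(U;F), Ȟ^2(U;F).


Ȟ^0(U;F) ≅ Z; Ȟ^1(U;F) ≅ Z; Ȟ^2(U;F) ≅ 0

nonempty overlaps:
  V1={{t1},{t3},{t5},{t1,t2},{t1,t3},{t1,t4},{t1,t5},{t2,t3},{t2,t5},{t3,t4},{t3,t5},{t1,t2,t3},{t1,t3,t5},{t2,t3,t4},{t2,t3,t5}} V2={{t2},{t5},{t1,t2},{t1,t5},{t2,t3},{t2,t4},{t2,t5},{t3,t5},{t1,t2,t3},{t1,t3,t5},{t2,t3,t4},{t2,t3,t5}} V3={{t1},{t4},{t1,t2},{t1,t3},{t1,t4},{t1,t5},{t2,t4},{t3,t4},{t1,t2,t3},{t1,t3,t5},{t2,t3,t4}} V4={{t1},{t5},{t1,t2},{t1,t3},{t1,t4},{t1,t5},{t2,t5},{t3,t5},{t1,t2,t3},{t1,t3,t5},{t2,t3,t5}} V5={{t3},{t1,t3},{t2,t3},{t3,t4},{t3,t5},{t1,t2,t3},{t1,t3,t5},{t2,t3,t4},{t2,t3,t5}}
  V12={{t5},{t1,t2},{t1,t5},{t2,t3},{t2,t5},{t3,t5},{t1,t2,t3},{t1,t3,t5},{t2,t3,t4},{t2,t3,t5}} V13={{t1},{t1,t2},{t1,t3},{t1,t4},{t1,t5},{t3,t4},{t1,t2,t3},{t1,t3,t5},{t2,t3,t4}} V14={{t1},{t5},{t1,t2},{t1,t3},{t1,t4},{t1,t5},{t2,t5},{t3,t5},{t1,t2,t3},{t1,t3,t5},{t2,t3,t5}} V15={{t3},{t1,t3},{t2,t3},{t3,t4},{t3,t5},{t1,t2,t3},{t1,t3,t5},{t2,t3,t4},{t2,t3,t5}} V23={{t1,t2},{t1,t5},{t2,t4},{t1,t2,t3},{t1,t3,t5},{t2,t3,t4}} V24={{t5},{t1,t2},{t1,t5},{t2,t5},{t3,t5},{t1,t2,t3},{t1,t3,t5},{t2,t3,t5}} V25={{t2,t3},{t3,t5},{t1,t2,t3},{t1,t3,t5},{t2,t3,t4},{t2,t3,t5}} V34={{t1},{t1,t2},{t1,t3},{t1,t4},{t1,t5},{t1,t2,t3},{t1,t3,t5}} V35={{t1,t3},{t3,t4},{t1,t2,t3},{t1,t3,t5},{t2,t3,t4}} V45={{t1,t3},{t3,t5},{t1,t2,t3},{t1,t3,t5},{t2,t3,t5}}
  V123={{t1,t2},{t1,t5},{t1,t2,t3},{t1,t3,t5},{t2,t3,t4}} V124={{t5},{t1,t2},{t1,t5},{t2,t5},{t3,t5},{t1,t2,t3},{t1,t3,t5},{t2,t3,t5}} V125={{t2,t3},{t3,t5},{t1,t2,t3},{t1,t3,t5},{t2,t3,t4},{t2,t3,t5}} V134={{t1},{t1,t2},{t1,t3},{t1,t4},{t1,t5},{t1,t2,t3},{t1,t3,t5}} V135={{t1,t3},{t3,t4},{t1,t2,t3},{t1,t3,t5},{t2,t3,t4}} V145={{t1,t3},{t3,t5},{t1,t2,t3},{t1,t3,t5},{t2,t3,t5}} V234={{t1,t2},{t1,t5},{t1,t2,t3},{t1,t3,t5}} V235={{t1,t2,t3},{t1,t3,t5},{t2,t3,t4}} V245={{t3,t5},{t1,t2,t3},{t1,t3,t5},{t2,t3,t5}} V345={{t1,t3},{t1,t2,t3},{t1,t3,t5}}
  V1234={{t1,t2},{t1,t5},{t1,t2,t3},{t1,t3,t5}} V1235={{t1,t2,t3},{t1,t3,t5},{t2,t3,t4}} V1245={{t3,t5},{t1,t2,t3},{t1,t3,t5},{t2,t3,t5}} V1345={{t1,t3},{t1,t2,t3},{t1,t3,t5}} V2345={{t1,t2,t3},{t1,t3,t5}}
  V12345={{t1,t2,t3},{t1,t3,t5}}
components per intersection:
  V1: {{t1},{t3},{t5},{t1,t2},{t1,t3},{t1,t4},{t1,t5},{t2,t3},{t2,t5},{t3,t4},{t3,t5},{t1,t2,t3},{t1,t3,t5},{t2,t3,t4},{t2,t3,t5}}
  V2: {{t2},{t5},{t1,t2},{t1,t5},{t2,t3},{t2,t4},{t2,t5},{t3,t5},{t1,t2,t3},{t1,t3,t5},{t2,t3,t4},{t2,t3,t5}}
  V3: {{t1},{t4},{t1,t2},{t1,t3},{t1,t4},{t1,t5},{t2,t4},{t3,t4},{t1,t2,t3},{t1,t3,t5},{t2,t3,t4}}
  V4: {{t1},{t5},{t1,t2},{t1,t3},{t1,t4},{t1,t5},{t2,t5},{t3,t5},{t1,t2,t3},{t1,t3,t5},{t2,t3,t5}}
  V5: {{t3},{t1,t3},{t2,t3},{t3,t4},{t3,t5},{t1,t2,t3},{t1,t3,t5},{t2,t3,t4},{t2,t3,t5}}
  V12: {{t5},{t1,t2},{t1,t5},{t2,t3},{t2,t5},{t3,t5},{t1,t2,t3},{t1,t3,t5},{t2,t3,t4},{t2,t3,t5}}
  V13: {{t1},{t1,t2},{t1,t3},{t1,t4},{t1,t5},{t1,t2,t3},{t1,t3,t5}} {{t3,t4},{t2,t3,t4}}
  V14: {{t1},{t5},{t1,t2},{t1,t3},{t1,t4},{t1,t5},{t2,t5},{t3,t5},{t1,t2,t3},{t1,t3,t5},{t2,t3,t5}}
  V15: {{t3},{t1,t3},{t2,t3},{t3,t4},{t3,t5},{t1,t2,t3},{t1,t3,t5},{t2,t3,t4},{t2,t3,t5}}
  V23: {{t1,t2},{t1,t2,t3}} {{t1,t5},{t1,t3,t5}} {{t2,t4},{t2,t3,t4}}
  V24: {{t5},{t1,t5},{t2,t5},{t3,t5},{t1,t3,t5},{t2,t3,t5}} {{t1,t2},{t1,t2,t3}}
  V25: {{t2,t3},{t3,t5},{t1,t2,t3},{t1,t3,t5},{t2,t3,t4},{t2,t3,t5}}
  V34: {{t1},{t1,t2},{t1,t3},{t1,t4},{t1,t5},{t1,t2,t3},{t1,t3,t5}}
  V35: {{t1,t3},{t1,t2,t3},{t1,t3,t5}} {{t3,t4},{t2,t3,t4}}
  V45: {{t1,t3},{t3,t5},{t1,t2,t3},{t1,t3,t5},{t2,t3,t5}}
  V123: {{t1,t2},{t1,t2,t3}} {{t1,t5},{t1,t3,t5}} {{t2,t3,t4}}
  V124: {{t5},{t1,t5},{t2,t5},{t3,t5},{t1,t3,t5},{t2,t3,t5}} {{t1,t2},{t1,t2,t3}}
  V125: {{t2,t3},{t3,t5},{t1,t2,t3},{t1,t3,t5},{t2,t3,t4},{t2,t3,t5}}
  V134: {{t1},{t1,t2},{t1,t3},{t1,t4},{t1,t5},{t1,t2,t3},{t1,t3,t5}}
  V135: {{t1,t3},{t1,t2,t3},{t1,t3,t5}} {{t3,t4},{t2,t3,t4}}
  V145: {{t1,t3},{t3,t5},{t1,t2,t3},{t1,t3,t5},{t2,t3,t5}}
  V234: {{t1,t2},{t1,t2,t3}} {{t1,t5},{t1,t3,t5}}
  V235: {{t1,t2,t3}} {{t1,t3,t5}} {{t2,t3,t4}}
  V245: {{t3,t5},{t1,t3,t5},{t2,t3,t5}} {{t1,t2,t3}}
  V345: {{t1,t3},{t1,t2,t3},{t1,t3,t5}}
  V1234: {{t1,t2},{t1,t2,t3}} {{t1,t5},{t1,t3,t5}}
  V1235: {{t1,t2,t3}} {{t1,t3,t5}} {{t2,t3,t4}}
  V1245: {{t3,t5},{t1,t3,t5},{t2,t3,t5}} {{t1,t2,t3}}
  V1345: {{t1,t3},{t1,t2,t3},{t1,t3,t5}}
  V2345: {{t1,t2,t3}} {{t1,t3,t5}}
  V12345: {{t1,t2,t3}} {{t1,t3,t5}}
C dims 5,15,18,10; δ0: rk 4, SNF 1^4; δ1: rk 10, SNF 1^10; δ2: rk 8, SNF 1^8
degree 0: 5−4−0 = 1 → Ȟ^0 ≅ Z
degree 1: 15−10−4 = 1 → Ȟ^1 ≅ Z
degree 2: 18−8−10 = 0 → Ȟ^2 ≅ 0


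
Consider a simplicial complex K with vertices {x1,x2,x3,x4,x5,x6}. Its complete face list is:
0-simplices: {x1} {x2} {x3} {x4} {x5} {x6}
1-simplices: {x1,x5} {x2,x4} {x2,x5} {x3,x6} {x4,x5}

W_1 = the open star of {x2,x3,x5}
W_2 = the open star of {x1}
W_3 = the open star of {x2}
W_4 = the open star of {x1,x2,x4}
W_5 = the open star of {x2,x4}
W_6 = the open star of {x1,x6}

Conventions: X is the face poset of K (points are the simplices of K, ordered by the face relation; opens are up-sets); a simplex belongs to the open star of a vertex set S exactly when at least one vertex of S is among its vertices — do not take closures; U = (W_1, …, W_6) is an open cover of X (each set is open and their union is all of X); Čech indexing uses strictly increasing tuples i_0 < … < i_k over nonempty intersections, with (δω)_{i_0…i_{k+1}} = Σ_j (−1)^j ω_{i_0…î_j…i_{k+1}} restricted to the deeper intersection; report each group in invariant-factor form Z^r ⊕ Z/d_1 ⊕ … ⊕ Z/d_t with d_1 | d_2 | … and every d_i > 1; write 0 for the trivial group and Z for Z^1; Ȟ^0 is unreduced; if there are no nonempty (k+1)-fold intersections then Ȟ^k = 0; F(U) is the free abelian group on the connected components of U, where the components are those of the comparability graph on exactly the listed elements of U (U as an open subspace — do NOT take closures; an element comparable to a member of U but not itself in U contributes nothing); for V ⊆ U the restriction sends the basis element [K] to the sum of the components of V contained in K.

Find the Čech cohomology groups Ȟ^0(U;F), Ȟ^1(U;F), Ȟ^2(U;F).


cover nerve:
  W1={{x2},{x3},{x5},{x1,x5},{x2,x4},{x2,x5},{x3,x6},{x4,x5}} W2={{x1},{x1,x5}} W3={{x2},{x2,x4},{x2,x5}} W4={{x1},{x2},{x4},{x1,x5},{x2,x4},{x2,x5},{x4,x5}} W5={{x2},{x4},{x2,x4},{x2,x5},{x4,x5}} W6={{x1},{x6},{x1,x5},{x3,x6}}
  W12={{x1,x5}} W13={{x2},{x2,x4},{x2,x5}} W14={{x2},{x1,x5},{x2,x4},{x2,x5},{x4,x5}} W15={{x2},{x2,x4},{x2,x5},{x4,x5}} W16={{x1,x5},{x3,x6}} W24={{x1},{x1,x5}} W26={{x1},{x1,x5}} W34={{x2},{x2,x4},{x2,x5}} W35={{x2},{x2,x4},{x2,x5}} W45={{x2},{x4},{x2,x4},{x2,x5},{x4,x5}} W46={{x1},{x1,x5}}
  W124={{x1,x5}} W126={{x1,x5}} W134={{x2},{x2,x4},{x2,x5}} W135={{x2},{x2,x4},{x2,x5}} W145={{x2},{x2,x4},{x2,x5},{x4,x5}} W146={{x1,x5}} W246={{x1},{x1,x5}} W345={{x2},{x2,x4},{x2,x5}}
  W1246={{x1,x5}} W1345={{x2},{x2,x4},{x2,x5}}
components per intersection:
  W1: {{x2},{x5},{x1,x5},{x2,x4},{x2,x5},{x4,x5}} {{x3},{x3,x6}}
  W2: {{x1},{x1,x5}}
  W3: {{x2},{x2,x4},{x2,x5}}
  W4: {{x1},{x1,x5}} {{x2},{x4},{x2,x4},{x2,x5},{x4,x5}}
  W5: {{x2},{x4},{x2,x4},{x2,x5},{x4,x5}}
  W6: {{x1},{x1,x5}} {{x6},{x3,x6}}
  W12: {{x1,x5}}
  W13: {{x2},{x2,x4},{x2,x5}}
  W14: {{x2},{x2,x4},{x2,x5}} {{x1,x5}} {{x4,x5}}
  W15: {{x2},{x2,x4},{x2,x5}} {{x4,x5}}
  W16: {{x1,x5}} {{x3,x6}}
  W24: {{x1},{x1,x5}}
  W26: {{x1},{x1,x5}}
  W34: {{x2},{x2,x4},{x2,x5}}
  W35: {{x2},{x2,x4},{x2,x5}}
  W45: {{x2},{x4},{x2,x4},{x2,x5},{x4,x5}}
  W46: {{x1},{x1,x5}}
  W124: {{x1,x5}}
  W126: {{x1,x5}}
  W134: {{x2},{x2,x4},{x2,x5}}
  W135: {{x2},{x2,x4},{x2,x5}}
  W145: {{x2},{x2,x4},{x2,x5}} {{x4,x5}}
  W146: {{x1,x5}}
  W246: {{x1},{x1,x5}}
  W345: {{x2},{x2,x4},{x2,x5}}
  W1246: {{x1,x5}}
  W1345: {{x2},{x2,x4},{x2,x5}}
C dims 9,15,9,2; δ0: rk 7, SNF 1^7; δ1: rk 7, SNF 1^7; δ2: rk 2, SNF 1^2
Ȟ^0: (9−7)−0=2 ⇒ Z^2
Ȟ^1: (15−7)−7=1 ⇒ Z
Ȟ^2: (9−2)−7=0 ⇒ 0

Ȟ^0(U;F) ≅ Z^2; Ȟ^1(U;F) ≅ Z; Ȟ^2(U;F) ≅ 0


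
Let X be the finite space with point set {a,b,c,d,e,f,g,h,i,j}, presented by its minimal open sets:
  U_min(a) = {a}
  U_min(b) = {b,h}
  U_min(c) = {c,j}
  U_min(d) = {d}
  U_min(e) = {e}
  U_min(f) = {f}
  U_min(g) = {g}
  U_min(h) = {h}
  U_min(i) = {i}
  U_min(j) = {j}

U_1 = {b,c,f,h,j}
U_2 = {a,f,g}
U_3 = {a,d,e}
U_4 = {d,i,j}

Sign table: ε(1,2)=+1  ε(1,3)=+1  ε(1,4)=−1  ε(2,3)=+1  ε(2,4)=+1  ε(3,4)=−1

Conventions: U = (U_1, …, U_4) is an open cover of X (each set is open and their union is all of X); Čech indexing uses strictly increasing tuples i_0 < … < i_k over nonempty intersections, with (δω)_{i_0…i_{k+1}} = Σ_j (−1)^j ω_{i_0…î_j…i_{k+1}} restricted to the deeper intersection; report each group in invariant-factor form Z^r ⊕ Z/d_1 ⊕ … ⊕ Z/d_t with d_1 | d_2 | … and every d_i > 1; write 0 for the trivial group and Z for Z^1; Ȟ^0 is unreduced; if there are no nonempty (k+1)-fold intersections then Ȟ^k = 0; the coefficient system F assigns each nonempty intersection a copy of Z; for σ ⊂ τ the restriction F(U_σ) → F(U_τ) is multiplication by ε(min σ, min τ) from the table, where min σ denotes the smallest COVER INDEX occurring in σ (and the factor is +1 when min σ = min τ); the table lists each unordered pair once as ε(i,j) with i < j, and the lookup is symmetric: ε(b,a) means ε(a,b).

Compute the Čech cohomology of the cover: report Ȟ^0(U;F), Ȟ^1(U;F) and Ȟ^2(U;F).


Ȟ^0 = Z; Ȟ^1 = Z; Ȟ^2 = 0

nerve of the cover:
  U12={f} U14={j} U23={a} U34={d}
C dims 4,4; δ0: rk 3, SNF 1^3
Ȟ^0 = (4 − 3) − 0 = 1, so Ȟ^0 ≅ Z
Ȟ^1 = (4 − 0) − 3 = 1, so Ȟ^1 ≅ Z
Ȟ^2 = (0 − 0) − 0 = 0, so Ȟ^2 ≅ 0


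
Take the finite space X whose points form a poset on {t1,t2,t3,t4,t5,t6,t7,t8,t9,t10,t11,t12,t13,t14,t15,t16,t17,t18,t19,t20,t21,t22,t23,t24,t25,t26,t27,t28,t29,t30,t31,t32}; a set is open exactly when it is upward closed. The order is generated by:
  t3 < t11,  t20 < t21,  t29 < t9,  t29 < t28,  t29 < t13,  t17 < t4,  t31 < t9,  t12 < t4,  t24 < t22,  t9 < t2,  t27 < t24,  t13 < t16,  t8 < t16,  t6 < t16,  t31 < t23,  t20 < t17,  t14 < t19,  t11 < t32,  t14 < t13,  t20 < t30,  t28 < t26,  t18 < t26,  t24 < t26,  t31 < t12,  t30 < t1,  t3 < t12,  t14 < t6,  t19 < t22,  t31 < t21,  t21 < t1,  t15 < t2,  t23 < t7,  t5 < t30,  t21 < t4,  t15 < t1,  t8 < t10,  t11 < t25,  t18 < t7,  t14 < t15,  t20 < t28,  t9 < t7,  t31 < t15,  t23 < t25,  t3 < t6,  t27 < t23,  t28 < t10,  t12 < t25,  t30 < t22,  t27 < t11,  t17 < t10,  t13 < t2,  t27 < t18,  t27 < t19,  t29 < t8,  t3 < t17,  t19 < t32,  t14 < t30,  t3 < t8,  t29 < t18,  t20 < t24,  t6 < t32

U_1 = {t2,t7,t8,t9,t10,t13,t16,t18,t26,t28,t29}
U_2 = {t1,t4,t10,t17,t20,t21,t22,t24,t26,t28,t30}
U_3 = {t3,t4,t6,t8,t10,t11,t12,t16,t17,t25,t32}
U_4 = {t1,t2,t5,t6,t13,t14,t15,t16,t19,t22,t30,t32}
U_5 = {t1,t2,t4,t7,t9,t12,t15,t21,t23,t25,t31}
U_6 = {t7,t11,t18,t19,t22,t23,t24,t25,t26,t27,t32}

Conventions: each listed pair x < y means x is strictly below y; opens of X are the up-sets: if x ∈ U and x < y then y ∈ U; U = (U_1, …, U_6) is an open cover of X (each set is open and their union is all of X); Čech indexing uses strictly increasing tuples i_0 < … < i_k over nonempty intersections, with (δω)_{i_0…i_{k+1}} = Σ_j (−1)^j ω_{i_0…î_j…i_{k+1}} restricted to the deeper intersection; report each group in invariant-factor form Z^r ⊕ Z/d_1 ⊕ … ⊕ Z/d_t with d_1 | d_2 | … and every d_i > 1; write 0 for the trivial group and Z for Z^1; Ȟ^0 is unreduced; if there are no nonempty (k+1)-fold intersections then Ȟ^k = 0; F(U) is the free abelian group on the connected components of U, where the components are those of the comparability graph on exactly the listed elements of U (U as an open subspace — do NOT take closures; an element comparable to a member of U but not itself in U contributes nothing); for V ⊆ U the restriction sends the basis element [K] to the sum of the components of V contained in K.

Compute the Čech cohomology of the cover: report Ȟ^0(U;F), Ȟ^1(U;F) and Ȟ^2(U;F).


nerve simplices:
  U12={t10,t26,t28} U13={t8,t10,t16} U14={t2,t13,t16} U15={t2,t7,t9} U16={t7,t18,t26} U23={t4,t10,t17} U24={t1,t22,t30} U25={t1,t4,t21} U26={t22,t24,t26} U34={t6,t16,t32} U35={t4,t12,t25} U36={t11,t25,t32} U45={t1,t2,t15} U46={t19,t22,t32} U56={t7,t23,t25}
  U123={t10} U126={t26} U134={t16} U145={t2} U156={t7} U235={t4} U245={t1} U246={t22} U346={t32} U356={t25}
components per intersection:
  U1: {t2,t7,t8,t9,t10,t13,t16,t18,t26,t28,t29}
  U2: {t1,t4,t10,t17,t20,t21,t22,t24,t26,t28,t30}
  U3: {t3,t4,t6,t8,t10,t11,t12,t16,t17,t25,t32}
  U4: {t1,t2,t5,t6,t13,t14,t15,t16,t19,t22,t30,t32}
  U5: {t1,t2,t4,t7,t9,t12,t15,t21,t23,t25,t31}
  U6: {t7,t11,t18,t19,t22,t23,t24,t25,t26,t27,t32}
  U12: {t10,t26,t28}
  U13: {t8,t10,t16}
  U14: {t2,t13,t16}
  U15: {t2,t7,t9}
  U16: {t7,t18,t26}
  U23: {t4,t10,t17}
  U24: {t1,t22,t30}
  U25: {t1,t4,t21}
  U26: {t22,t24,t26}
  U34: {t6,t16,t32}
  U35: {t4,t12,t25}
  U36: {t11,t25,t32}
  U45: {t1,t2,t15}
  U46: {t19,t22,t32}
  U56: {t7,t23,t25}
  U123: {t10}
  U126: {t26}
  U134: {t16}
  U145: {t2}
  U156: {t7}
  U235: {t4}
  U245: {t1}
  U246: {t22}
  U346: {t32}
  U356: {t25}
C dims 6,15,10; δ0: rk 5, SNF 1^5; δ1: rk 10, SNF 1^9·2
degree 0: 6−5−0 = 1 → Ȟ^0 ≅ Z
degree 1: 15−10−5 = 0 → Ȟ^1 ≅ 0
degree 2: 10−0−10 = 0 plus torsion [2] → Ȟ^2 ≅ Z/2

Ȟ^0 ≅ Z, Ȟ^1 ≅ 0, Ȟ^2 ≅ Z/2


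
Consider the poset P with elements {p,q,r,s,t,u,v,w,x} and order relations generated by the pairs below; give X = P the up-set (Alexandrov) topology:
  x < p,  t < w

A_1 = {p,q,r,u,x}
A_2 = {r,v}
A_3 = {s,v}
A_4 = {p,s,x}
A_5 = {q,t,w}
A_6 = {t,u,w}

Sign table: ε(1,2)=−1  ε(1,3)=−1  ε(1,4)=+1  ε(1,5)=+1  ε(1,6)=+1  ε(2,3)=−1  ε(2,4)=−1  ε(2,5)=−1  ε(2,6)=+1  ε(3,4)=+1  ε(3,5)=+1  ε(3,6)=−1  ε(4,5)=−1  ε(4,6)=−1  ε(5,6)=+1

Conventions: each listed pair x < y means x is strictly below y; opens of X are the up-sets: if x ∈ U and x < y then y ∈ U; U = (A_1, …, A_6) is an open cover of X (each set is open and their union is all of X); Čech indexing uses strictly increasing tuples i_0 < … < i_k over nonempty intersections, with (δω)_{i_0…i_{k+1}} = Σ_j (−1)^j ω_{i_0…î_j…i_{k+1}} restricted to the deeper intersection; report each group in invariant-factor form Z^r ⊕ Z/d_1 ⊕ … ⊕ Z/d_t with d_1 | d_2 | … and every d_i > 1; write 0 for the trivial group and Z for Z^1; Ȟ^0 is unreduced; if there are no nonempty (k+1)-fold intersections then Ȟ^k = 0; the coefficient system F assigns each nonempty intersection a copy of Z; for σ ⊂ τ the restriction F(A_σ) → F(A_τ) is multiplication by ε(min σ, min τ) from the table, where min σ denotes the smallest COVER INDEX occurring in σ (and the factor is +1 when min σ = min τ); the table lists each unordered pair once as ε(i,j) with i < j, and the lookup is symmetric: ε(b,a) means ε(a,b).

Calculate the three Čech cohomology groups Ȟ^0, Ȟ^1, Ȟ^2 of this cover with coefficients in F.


Ȟ^0 = Z, Ȟ^1 = Z^2, Ȟ^2 = 0

nonempty overlaps:
  A12={r} A14={p,x} A15={q} A16={u} A23={v} A34={s} A56={t,w}
C dims 6,7; δ0: rk 5, SNF 1^5
degree 0: 6−5−0 = 1 → Ȟ^0 ≅ Z
degree 1: 7−0−5 = 2 → Ȟ^1 ≅ Z^2
degree 2: 0−0−0 = 0 → Ȟ^2 ≅ 0


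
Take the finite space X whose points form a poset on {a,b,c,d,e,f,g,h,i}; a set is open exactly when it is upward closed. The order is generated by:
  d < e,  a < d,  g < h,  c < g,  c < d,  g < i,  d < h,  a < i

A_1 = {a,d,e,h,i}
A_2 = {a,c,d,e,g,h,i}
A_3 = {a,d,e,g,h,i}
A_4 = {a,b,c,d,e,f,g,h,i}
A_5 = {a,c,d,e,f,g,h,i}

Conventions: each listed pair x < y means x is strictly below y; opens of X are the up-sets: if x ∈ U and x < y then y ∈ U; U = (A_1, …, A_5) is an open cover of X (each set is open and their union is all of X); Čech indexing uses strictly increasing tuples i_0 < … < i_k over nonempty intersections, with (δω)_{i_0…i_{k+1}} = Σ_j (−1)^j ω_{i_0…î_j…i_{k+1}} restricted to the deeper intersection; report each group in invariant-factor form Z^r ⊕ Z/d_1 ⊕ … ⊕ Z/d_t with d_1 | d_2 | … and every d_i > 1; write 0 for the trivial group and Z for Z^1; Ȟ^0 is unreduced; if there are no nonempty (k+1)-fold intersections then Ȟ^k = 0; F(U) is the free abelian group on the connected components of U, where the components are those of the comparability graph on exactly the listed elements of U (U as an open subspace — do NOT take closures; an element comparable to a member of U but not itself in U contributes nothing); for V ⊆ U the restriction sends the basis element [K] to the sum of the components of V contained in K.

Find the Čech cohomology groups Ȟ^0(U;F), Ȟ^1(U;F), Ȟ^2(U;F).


intersection data:
  A12={a,d,e,h,i} A13={a,d,e,h,i} A14={a,d,e,h,i} A15={a,d,e,h,i} A23={a,d,e,g,h,i} A24={a,c,d,e,g,h,i} A25={a,c,d,e,g,h,i} A34={a,d,e,g,h,i} A35={a,d,e,g,h,i} A45={a,c,d,e,f,g,h,i}
  A123={a,d,e,h,i} A124={a,d,e,h,i} A125={a,d,e,h,i} A134={a,d,e,h,i} A135={a,d,e,h,i} A145={a,d,e,h,i} A234={a,d,e,g,h,i} A235={a,d,e,g,h,i} A245={a,c,d,e,g,h,i} A345={a,d,e,g,h,i}
  A1234={a,d,e,h,i} A1235={a,d,e,h,i} A1245={a,d,e,h,i} A1345={a,d,e,h,i} A2345={a,d,e,g,h,i}
  A12345={a,d,e,h,i}
components per intersection:
  A1: {a,d,e,h,i}
  A2: {a,c,d,e,g,h,i}
  A3: {a,d,e,g,h,i}
  A4: {a,c,d,e,g,h,i} {b} {f}
  A5: {a,c,d,e,g,h,i} {f}
  A12: {a,d,e,h,i}
  A13: {a,d,e,h,i}
  A14: {a,d,e,h,i}
  A15: {a,d,e,h,i}
  A23: {a,d,e,g,h,i}
  A24: {a,c,d,e,g,h,i}
  A25: {a,c,d,e,g,h,i}
  A34: {a,d,e,g,h,i}
  A35: {a,d,e,g,h,i}
  A45: {a,c,d,e,g,h,i} {f}
  A123: {a,d,e,h,i}
  A124: {a,d,e,h,i}
  A125: {a,d,e,h,i}
  A134: {a,d,e,h,i}
  A135: {a,d,e,h,i}
  A145: {a,d,e,h,i}
  A234: {a,d,e,g,h,i}
  A235: {a,d,e,g,h,i}
  A245: {a,c,d,e,g,h,i}
  A345: {a,d,e,g,h,i}
  A1234: {a,d,e,h,i}
  A1235: {a,d,e,h,i}
  A1245: {a,d,e,h,i}
  A1345: {a,d,e,h,i}
  A2345: {a,d,e,g,h,i}
  A12345: {a,d,e,h,i}
C dims 8,11,10,5; δ0: rk 5, SNF 1^5; δ1: rk 6, SNF 1^6; δ2: rk 4, SNF 1^4
Ȟ^0 = (8 − 5) − 0 = 3, so Ȟ^0 ≅ Z^3
Ȟ^1 = (11 − 6) − 5 = 0, so Ȟ^1 ≅ 0
Ȟ^2 = (10 − 4) − 6 = 0, so Ȟ^2 ≅ 0

Ȟ^0 ≅ Z^3,  Ȟ^1 ≅ 0,  Ȟ^2 ≅ 0


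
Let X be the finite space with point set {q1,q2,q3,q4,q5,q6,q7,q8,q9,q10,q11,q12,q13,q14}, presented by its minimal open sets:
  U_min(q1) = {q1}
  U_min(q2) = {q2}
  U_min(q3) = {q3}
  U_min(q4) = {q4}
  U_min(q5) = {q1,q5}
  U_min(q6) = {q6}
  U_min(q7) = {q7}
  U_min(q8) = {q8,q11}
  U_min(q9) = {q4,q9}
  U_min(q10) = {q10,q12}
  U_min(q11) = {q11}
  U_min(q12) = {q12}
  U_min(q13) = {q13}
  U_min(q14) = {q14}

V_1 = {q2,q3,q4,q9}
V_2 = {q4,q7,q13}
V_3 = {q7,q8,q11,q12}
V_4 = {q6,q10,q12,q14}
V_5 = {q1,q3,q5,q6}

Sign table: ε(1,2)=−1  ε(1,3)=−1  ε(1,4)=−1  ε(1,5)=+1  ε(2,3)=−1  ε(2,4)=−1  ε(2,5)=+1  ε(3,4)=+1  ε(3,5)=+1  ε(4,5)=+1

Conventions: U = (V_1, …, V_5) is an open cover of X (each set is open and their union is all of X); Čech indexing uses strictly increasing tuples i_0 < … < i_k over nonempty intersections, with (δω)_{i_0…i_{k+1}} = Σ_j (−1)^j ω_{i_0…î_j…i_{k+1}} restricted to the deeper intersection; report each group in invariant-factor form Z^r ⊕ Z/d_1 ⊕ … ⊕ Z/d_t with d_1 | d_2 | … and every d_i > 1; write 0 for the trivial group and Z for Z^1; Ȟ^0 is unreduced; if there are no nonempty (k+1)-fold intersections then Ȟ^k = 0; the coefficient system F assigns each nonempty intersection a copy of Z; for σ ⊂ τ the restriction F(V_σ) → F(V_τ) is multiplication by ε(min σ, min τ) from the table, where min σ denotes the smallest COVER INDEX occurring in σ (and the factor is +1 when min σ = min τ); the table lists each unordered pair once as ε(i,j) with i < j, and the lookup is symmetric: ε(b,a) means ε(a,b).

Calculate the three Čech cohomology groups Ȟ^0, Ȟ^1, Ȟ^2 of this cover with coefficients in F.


nerve simplices:
  V12={q4} V15={q3} V23={q7} V34={q12} V45={q6}
C dims 5,5; δ0: rk 4, SNF 1^4
degree 0: 5−4−0 = 1 → Ȟ^0 ≅ Z
degree 1: 5−0−4 = 1 → Ȟ^1 ≅ Z
degree 2: 0−0−0 = 0 → Ȟ^2 ≅ 0

Ȟ^0(U;F) ≅ Z, Ȟ^1(U;F) ≅ Z and Ȟ^2(U;F) ≅ 0


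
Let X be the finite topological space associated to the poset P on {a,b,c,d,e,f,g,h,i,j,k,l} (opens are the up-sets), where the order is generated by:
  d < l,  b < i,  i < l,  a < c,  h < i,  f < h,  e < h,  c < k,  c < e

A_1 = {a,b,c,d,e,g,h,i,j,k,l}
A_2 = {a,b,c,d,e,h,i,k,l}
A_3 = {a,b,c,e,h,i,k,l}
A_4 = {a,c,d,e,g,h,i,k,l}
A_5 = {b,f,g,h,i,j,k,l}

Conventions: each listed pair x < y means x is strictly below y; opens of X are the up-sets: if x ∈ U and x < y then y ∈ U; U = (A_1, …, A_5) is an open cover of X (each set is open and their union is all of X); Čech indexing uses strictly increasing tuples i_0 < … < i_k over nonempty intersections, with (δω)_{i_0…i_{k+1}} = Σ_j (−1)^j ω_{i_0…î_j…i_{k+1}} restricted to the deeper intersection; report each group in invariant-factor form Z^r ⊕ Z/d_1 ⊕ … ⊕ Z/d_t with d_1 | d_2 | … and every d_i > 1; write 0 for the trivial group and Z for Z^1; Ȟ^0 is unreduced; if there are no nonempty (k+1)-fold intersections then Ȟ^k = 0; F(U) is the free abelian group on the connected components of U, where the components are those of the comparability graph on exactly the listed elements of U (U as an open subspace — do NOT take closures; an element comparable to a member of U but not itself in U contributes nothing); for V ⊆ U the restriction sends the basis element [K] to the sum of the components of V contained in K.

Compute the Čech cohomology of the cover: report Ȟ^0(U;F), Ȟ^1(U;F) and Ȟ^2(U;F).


cover nerve:
  A12={a,b,c,d,e,h,i,k,l} A13={a,b,c,e,h,i,k,l} A14={a,c,d,e,g,h,i,k,l} A15={b,g,h,i,j,k,l} A23={a,b,c,e,h,i,k,l} A24={a,c,d,e,h,i,k,l} A25={b,h,i,k,l} A34={a,c,e,h,i,k,l} A35={b,h,i,k,l} A45={g,h,i,k,l}
  A123={a,b,c,e,h,i,k,l} A124={a,c,d,e,h,i,k,l} A125={b,h,i,k,l} A134={a,c,e,h,i,k,l} A135={b,h,i,k,l} A145={g,h,i,k,l} A234={a,c,e,h,i,k,l} A235={b,h,i,k,l} A245={h,i,k,l} A345={h,i,k,l}
  A1234={a,c,e,h,i,k,l} A1235={b,h,i,k,l} A1245={h,i,k,l} A1345={h,i,k,l} A2345={h,i,k,l}
  A12345={h,i,k,l}
components per intersection:
  A1: {a,b,c,d,e,h,i,k,l} {g} {j}
  A2: {a,b,c,d,e,h,i,k,l}
  A3: {a,b,c,e,h,i,k,l}
  A4: {a,c,d,e,h,i,k,l} {g}
  A5: {b,f,h,i,l} {g} {j} {k}
  A12: {a,b,c,d,e,h,i,k,l}
  A13: {a,b,c,e,h,i,k,l}
  A14: {a,c,d,e,h,i,k,l} {g}
  A15: {b,h,i,l} {g} {j} {k}
  A23: {a,b,c,e,h,i,k,l}
  A24: {a,c,d,e,h,i,k,l}
  A25: {b,h,i,l} {k}
  A34: {a,c,e,h,i,k,l}
  A35: {b,h,i,l} {k}
  A45: {g} {h,i,l} {k}
  A123: {a,b,c,e,h,i,k,l}
  A124: {a,c,d,e,h,i,k,l}
  A125: {b,h,i,l} {k}
  A134: {a,c,e,h,i,k,l}
  A135: {b,h,i,l} {k}
  A145: {g} {h,i,l} {k}
  A234: {a,c,e,h,i,k,l}
  A235: {b,h,i,l} {k}
  A245: {h,i,l} {k}
  A345: {h,i,l} {k}
  A1234: {a,c,e,h,i,k,l}
  A1235: {b,h,i,l} {k}
  A1245: {h,i,l} {k}
  A1345: {h,i,l} {k}
  A2345: {h,i,l} {k}
  A12345: {h,i,l} {k}
C dims 11,18,17,9; δ0: rk 8, SNF 1^8; δ1: rk 10, SNF 1^10; δ2: rk 7, SNF 1^7
Ȟ^0: (11−8)−0=3 ⇒ Z^3
Ȟ^1: (18−10)−8=0 ⇒ 0
Ȟ^2: (17−7)−10=0 ⇒ 0

Ȟ^0(U;F) ≅ Z^3; Ȟ^1(U;F) ≅ 0; Ȟ^2(U;F) ≅ 0


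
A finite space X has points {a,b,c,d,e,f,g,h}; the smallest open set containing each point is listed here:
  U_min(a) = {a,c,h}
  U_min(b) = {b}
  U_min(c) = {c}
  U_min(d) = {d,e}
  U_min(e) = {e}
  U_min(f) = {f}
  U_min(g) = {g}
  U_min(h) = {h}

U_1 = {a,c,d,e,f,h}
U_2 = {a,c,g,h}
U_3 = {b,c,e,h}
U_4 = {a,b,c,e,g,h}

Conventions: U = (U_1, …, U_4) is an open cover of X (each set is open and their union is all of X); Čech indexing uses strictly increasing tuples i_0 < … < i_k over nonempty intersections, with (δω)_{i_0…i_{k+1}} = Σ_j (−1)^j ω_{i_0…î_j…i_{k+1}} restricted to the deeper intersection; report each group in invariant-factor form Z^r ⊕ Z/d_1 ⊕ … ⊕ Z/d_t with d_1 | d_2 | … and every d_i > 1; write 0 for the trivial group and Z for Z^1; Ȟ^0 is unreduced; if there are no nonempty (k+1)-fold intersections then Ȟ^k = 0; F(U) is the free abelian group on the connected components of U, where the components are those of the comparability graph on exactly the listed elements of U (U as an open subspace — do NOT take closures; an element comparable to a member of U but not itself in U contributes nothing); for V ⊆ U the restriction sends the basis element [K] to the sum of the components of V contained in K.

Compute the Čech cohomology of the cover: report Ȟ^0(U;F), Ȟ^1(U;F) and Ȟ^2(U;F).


Ȟ^0 ≅ Z^5; Ȟ^1 ≅ 0; Ȟ^2 ≅ 0

intersection data:
  U12={a,c,h} U13={c,e,h} U14={a,c,e,h} U23={c,h} U24={a,c,g,h} U34={b,c,e,h}
  U123={c,h} U124={a,c,h} U134={c,e,h} U234={c,h}
  U1234={c,h}
components per intersection:
  U1: {a,c,h} {d,e} {f}
  U2: {a,c,h} {g}
  U3: {b} {c} {e} {h}
  U4: {a,c,h} {b} {e} {g}
  U12: {a,c,h}
  U13: {c} {e} {h}
  U14: {a,c,h} {e}
  U23: {c} {h}
  U24: {a,c,h} {g}
  U34: {b} {c} {e} {h}
  U123: {c} {h}
  U124: {a,c,h}
  U134: {c} {e} {h}
  U234: {c} {h}
  U1234: {c} {h}
C dims 13,14,8,2; δ0: rk 8, SNF 1^8; δ1: rk 6, SNF 1^6; δ2: rk 2, SNF 1^2
Ȟ^0 = (13 − 8) − 0 = 5, so Ȟ^0 ≅ Z^5
Ȟ^1 = (14 − 6) − 8 = 0, so Ȟ^1 ≅ 0
Ȟ^2 = (8 − 2) − 6 = 0, so Ȟ^2 ≅ 0


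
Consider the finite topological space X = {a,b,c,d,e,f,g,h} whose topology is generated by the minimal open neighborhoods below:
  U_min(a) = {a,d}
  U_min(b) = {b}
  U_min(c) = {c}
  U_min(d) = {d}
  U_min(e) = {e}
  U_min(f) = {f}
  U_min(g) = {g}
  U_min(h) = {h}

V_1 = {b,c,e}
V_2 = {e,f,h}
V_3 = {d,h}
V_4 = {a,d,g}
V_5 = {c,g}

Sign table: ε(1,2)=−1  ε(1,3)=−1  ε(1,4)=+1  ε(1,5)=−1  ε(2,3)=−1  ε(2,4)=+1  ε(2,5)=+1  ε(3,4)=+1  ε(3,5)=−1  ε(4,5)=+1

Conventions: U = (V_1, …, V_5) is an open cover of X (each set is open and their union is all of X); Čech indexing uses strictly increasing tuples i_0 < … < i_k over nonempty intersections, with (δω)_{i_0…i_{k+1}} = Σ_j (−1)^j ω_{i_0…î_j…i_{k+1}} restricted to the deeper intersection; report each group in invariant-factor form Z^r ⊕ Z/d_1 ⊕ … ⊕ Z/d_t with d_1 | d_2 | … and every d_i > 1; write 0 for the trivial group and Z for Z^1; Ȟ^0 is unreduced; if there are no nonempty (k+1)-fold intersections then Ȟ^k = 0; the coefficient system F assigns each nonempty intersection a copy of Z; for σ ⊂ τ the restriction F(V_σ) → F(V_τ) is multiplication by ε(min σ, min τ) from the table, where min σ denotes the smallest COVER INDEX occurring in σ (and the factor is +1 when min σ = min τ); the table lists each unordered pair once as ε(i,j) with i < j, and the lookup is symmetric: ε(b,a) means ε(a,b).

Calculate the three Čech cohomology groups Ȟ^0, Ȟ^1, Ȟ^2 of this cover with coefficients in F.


nonempty overlaps:
  V12={e} V15={c} V23={h} V34={d} V45={g}
C dims 5,5; δ0: rk 5, SNF 1^4·2
degree 0: 5−5−0 = 0 → Ȟ^0 ≅ 0
degree 1: 5−0−5 = 0 plus torsion [2] → Ȟ^1 ≅ Z/2
degree 2: 0−0−0 = 0 → Ȟ^2 ≅ 0

Ȟ^0(U;F) ≅ 0; Ȟ^1(U;F) ≅ Z/2; Ȟ^2(U;F) ≅ 0


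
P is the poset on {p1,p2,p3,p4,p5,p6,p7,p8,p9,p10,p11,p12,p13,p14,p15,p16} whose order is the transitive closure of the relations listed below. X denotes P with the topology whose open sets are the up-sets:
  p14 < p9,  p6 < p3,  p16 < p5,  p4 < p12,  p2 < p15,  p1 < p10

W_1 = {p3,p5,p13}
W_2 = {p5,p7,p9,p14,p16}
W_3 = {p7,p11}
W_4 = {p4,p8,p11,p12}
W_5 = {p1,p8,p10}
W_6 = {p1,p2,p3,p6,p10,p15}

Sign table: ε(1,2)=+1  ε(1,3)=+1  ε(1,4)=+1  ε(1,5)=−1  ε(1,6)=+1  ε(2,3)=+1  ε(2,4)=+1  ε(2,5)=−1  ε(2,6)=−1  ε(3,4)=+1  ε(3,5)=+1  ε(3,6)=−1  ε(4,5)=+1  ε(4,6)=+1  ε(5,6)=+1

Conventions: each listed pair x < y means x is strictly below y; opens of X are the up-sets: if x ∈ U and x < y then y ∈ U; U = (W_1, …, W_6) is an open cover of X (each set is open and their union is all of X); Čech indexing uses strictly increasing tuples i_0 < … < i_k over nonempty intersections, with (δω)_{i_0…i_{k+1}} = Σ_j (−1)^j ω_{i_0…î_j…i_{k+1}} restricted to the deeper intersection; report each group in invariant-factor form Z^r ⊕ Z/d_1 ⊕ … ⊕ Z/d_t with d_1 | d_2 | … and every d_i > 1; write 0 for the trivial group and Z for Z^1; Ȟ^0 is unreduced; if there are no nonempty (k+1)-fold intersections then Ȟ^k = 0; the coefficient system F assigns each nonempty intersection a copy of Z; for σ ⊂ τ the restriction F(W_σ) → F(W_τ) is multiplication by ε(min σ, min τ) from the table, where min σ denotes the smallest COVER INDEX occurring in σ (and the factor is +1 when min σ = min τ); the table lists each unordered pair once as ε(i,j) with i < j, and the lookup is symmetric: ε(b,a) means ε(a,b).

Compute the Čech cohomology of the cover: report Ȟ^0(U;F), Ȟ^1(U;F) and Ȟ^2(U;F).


nonempty intersections:
  W12={p5} W16={p3} W23={p7} W34={p11} W45={p8} W56={p1,p10}
C dims 6,6; δ0: rk 5, SNF 1^5
Ȟ^0: (6−5)−0=1 ⇒ Z
Ȟ^1: (6−0)−5=1 ⇒ Z
Ȟ^2: (0−0)−0=0 ⇒ 0

Ȟ^0 ≅ Z; Ȟ^1 ≅ Z; Ȟ^2 ≅ 0


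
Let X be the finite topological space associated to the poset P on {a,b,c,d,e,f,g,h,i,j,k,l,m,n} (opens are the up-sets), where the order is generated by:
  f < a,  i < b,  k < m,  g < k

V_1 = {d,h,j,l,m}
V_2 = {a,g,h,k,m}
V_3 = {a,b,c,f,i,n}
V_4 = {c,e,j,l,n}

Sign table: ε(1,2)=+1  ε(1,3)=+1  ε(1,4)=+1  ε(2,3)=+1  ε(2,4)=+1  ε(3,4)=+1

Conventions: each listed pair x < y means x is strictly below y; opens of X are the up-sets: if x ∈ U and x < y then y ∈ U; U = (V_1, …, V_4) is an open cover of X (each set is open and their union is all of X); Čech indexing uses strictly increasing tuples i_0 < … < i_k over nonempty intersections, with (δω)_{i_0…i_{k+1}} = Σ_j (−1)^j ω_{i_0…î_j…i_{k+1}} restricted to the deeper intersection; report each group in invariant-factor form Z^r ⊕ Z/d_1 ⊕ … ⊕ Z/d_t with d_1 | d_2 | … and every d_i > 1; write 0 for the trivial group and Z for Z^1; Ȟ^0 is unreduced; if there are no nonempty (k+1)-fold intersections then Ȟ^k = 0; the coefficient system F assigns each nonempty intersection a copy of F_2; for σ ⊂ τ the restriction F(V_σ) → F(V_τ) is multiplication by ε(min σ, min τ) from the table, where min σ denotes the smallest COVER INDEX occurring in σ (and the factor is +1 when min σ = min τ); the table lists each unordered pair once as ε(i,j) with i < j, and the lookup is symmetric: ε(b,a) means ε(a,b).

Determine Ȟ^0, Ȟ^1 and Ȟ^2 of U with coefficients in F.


cover nerve:
  V12={h,m} V14={j,l} V23={a} V34={c,n}
C dims 4,4; δ0: rk_F2 3
Ȟ^0: (4−3)−0=1 ⇒ Z/2
Ȟ^1: (4−0)−3=1 ⇒ Z/2
Ȟ^2: (0−0)−0=0 ⇒ 0

Ȟ^0 ≅ Z/2, Ȟ^1 ≅ Z/2, Ȟ^2 ≅ 0


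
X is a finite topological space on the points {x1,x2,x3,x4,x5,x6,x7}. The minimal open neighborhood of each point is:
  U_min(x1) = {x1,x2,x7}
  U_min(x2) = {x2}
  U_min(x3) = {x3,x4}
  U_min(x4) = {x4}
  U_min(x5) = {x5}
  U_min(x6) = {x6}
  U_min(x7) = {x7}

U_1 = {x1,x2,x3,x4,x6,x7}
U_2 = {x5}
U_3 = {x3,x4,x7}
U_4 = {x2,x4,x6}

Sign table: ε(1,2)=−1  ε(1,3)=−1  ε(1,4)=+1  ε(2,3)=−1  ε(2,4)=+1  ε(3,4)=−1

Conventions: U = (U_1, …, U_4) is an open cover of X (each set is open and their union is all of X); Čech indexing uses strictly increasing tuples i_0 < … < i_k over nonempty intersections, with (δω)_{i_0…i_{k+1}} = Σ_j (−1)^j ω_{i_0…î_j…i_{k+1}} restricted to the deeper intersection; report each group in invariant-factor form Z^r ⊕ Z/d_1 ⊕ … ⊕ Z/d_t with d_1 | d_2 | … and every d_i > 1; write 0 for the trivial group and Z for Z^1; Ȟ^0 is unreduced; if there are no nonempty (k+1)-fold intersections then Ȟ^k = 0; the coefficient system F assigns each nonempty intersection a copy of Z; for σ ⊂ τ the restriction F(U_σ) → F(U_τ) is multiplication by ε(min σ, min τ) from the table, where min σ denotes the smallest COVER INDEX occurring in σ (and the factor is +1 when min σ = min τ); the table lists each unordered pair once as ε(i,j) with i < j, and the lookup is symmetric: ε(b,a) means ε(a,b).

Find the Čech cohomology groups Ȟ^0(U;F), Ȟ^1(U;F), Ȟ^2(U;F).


cover nerve:
  U13={x3,x4,x7} U14={x2,x4,x6} U34={x4}
  U134={x4}
C dims 4,3,1; δ0: rk 2, SNF 1^2; δ1: rk 1, SNF 1^1
Ȟ^0: (4−2)−0=2 ⇒ Z^2
Ȟ^1: (3−1)−2=0 ⇒ 0
Ȟ^2: (1−0)−1=0 ⇒ 0

Ȟ^0 = Z^2,  Ȟ^1 = 0,  Ȟ^2 = 0
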